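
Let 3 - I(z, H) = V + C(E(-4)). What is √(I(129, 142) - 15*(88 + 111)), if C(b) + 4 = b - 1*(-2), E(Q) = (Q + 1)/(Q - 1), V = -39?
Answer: 2*I*√18385/5 ≈ 54.237*I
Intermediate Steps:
E(Q) = (1 + Q)/(-1 + Q)
C(b) = -2 + b (C(b) = -4 + (b - 1*(-2)) = -4 + (b + 2) = -4 + (2 + b) = -2 + b)
I(z, H) = 217/5 (I(z, H) = 3 - (-39 + (-2 + (1 - 4)/(-1 - 4))) = 3 - (-39 + (-2 - 3/(-5))) = 3 - (-39 + (-2 - ⅕*(-3))) = 3 - (-39 + (-2 + ⅗)) = 3 - (-39 - 7/5) = 3 - 1*(-202/5) = 3 + 202/5 = 217/5)
√(I(129, 142) - 15*(88 + 111)) = √(217/5 - 15*(88 + 111)) = √(217/5 - 15*199) = √(217/5 - 2985) = √(-14708/5) = 2*I*√18385/5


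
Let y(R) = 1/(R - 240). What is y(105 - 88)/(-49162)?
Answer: 1/10963126 ≈ 9.1215e-8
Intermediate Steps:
y(R) = 1/(-240 + R)
y(105 - 88)/(-49162) = 1/((-240 + (105 - 88))*(-49162)) = -1/49162/(-240 + 17) = -1/49162/(-223) = -1/223*(-1/49162) = 1/10963126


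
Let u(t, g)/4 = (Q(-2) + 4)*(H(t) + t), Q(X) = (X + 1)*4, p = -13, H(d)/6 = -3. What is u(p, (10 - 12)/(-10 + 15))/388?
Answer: 0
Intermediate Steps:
H(d) = -18 (H(d) = 6*(-3) = -18)
Q(X) = 4 + 4*X (Q(X) = (1 + X)*4 = 4 + 4*X)
u(t, g) = 0 (u(t, g) = 4*(((4 + 4*(-2)) + 4)*(-18 + t)) = 4*(((4 - 8) + 4)*(-18 + t)) = 4*((-4 + 4)*(-18 + t)) = 4*(0*(-18 + t)) = 4*0 = 0)
u(p, (10 - 12)/(-10 + 15))/388 = 0/388 = 0*(1/388) = 0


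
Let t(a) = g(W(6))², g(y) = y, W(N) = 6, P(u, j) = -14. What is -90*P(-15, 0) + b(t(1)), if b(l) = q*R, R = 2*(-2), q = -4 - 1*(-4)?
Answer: 1260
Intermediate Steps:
q = 0 (q = -4 + 4 = 0)
t(a) = 36 (t(a) = 6² = 36)
R = -4
b(l) = 0 (b(l) = 0*(-4) = 0)
-90*P(-15, 0) + b(t(1)) = -90*(-14) + 0 = 1260 + 0 = 1260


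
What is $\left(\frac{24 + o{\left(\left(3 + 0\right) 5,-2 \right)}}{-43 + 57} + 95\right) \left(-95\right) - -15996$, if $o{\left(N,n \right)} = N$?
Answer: $\frac{93889}{14} \approx 6706.4$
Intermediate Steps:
$\left(\frac{24 + o{\left(\left(3 + 0\right) 5,-2 \right)}}{-43 + 57} + 95\right) \left(-95\right) - -15996 = \left(\frac{24 + \left(3 + 0\right) 5}{-43 + 57} + 95\right) \left(-95\right) - -15996 = \left(\frac{24 + 3 \cdot 5}{14} + 95\right) \left(-95\right) + 15996 = \left(\left(24 + 15\right) \frac{1}{14} + 95\right) \left(-95\right) + 15996 = \left(39 \cdot \frac{1}{14} + 95\right) \left(-95\right) + 15996 = \left(\frac{39}{14} + 95\right) \left(-95\right) + 15996 = \frac{1369}{14} \left(-95\right) + 15996 = - \frac{130055}{14} + 15996 = \frac{93889}{14}$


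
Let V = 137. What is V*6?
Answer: 822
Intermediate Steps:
V*6 = 137*6 = 822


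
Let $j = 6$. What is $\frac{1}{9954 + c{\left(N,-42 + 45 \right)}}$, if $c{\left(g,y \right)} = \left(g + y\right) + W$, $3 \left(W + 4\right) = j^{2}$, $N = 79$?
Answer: $\frac{1}{10044} \approx 9.9562 \cdot 10^{-5}$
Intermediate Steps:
$W = 8$ ($W = -4 + \frac{6^{2}}{3} = -4 + \frac{1}{3} \cdot 36 = -4 + 12 = 8$)
$c{\left(g,y \right)} = 8 + g + y$ ($c{\left(g,y \right)} = \left(g + y\right) + 8 = 8 + g + y$)
$\frac{1}{9954 + c{\left(N,-42 + 45 \right)}} = \frac{1}{9954 + \left(8 + 79 + \left(-42 + 45\right)\right)} = \frac{1}{9954 + \left(8 + 79 + 3\right)} = \frac{1}{9954 + 90} = \frac{1}{10044}$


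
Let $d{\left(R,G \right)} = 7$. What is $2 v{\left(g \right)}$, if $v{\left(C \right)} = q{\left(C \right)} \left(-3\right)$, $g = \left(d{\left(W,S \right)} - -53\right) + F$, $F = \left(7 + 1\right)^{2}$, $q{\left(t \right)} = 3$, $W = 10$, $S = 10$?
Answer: $-18$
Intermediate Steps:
$F = 64$ ($F = 8^{2} = 64$)
$g = 124$ ($g = \left(7 - -53\right) + 64 = \left(7 + 53\right) + 64 = 60 + 64 = 124$)
$v{\left(C \right)} = -9$ ($v{\left(C \right)} = 3 \left(-3\right) = -9$)
$2 v{\left(g \right)} = 2 \left(-9\right) = -18$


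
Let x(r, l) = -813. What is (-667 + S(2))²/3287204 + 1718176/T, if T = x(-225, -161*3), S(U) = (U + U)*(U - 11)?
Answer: -5647593227987/2672496852 ≈ -2113.2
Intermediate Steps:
S(U) = 2*U*(-11 + U) (S(U) = (2*U)*(-11 + U) = 2*U*(-11 + U))
T = -813
(-667 + S(2))²/3287204 + 1718176/T = (-667 + 2*2*(-11 + 2))²/3287204 + 1718176/(-813) = (-667 + 2*2*(-9))²*(1/3287204) + 1718176*(-1/813) = (-667 - 36)²*(1/3287204) - 1718176/813 = (-703)²*(1/3287204) - 1718176/813 = 494209*(1/3287204) - 1718176/813 = 494209/3287204 - 1718176/813 = -5647593227987/2672496852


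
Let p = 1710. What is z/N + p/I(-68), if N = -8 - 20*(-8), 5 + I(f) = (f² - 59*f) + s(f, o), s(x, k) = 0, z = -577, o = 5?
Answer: -524463/145768 ≈ -3.5979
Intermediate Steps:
I(f) = -5 + f² - 59*f (I(f) = -5 + ((f² - 59*f) + 0) = -5 + (f² - 59*f) = -5 + f² - 59*f)
N = 152 (N = -8 + 160 = 152)
z/N + p/I(-68) = -577/152 + 1710/(-5 + (-68)² - 59*(-68)) = -577*1/152 + 1710/(-5 + 4624 + 4012) = -577/152 + 1710/8631 = -577/152 + 1710*(1/8631) = -577/152 + 190/959 = -524463/145768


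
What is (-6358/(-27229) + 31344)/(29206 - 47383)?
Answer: -853472134/494941533 ≈ -1.7244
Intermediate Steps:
(-6358/(-27229) + 31344)/(29206 - 47383) = (-6358*(-1/27229) + 31344)/(-18177) = (6358/27229 + 31344)*(-1/18177) = (853472134/27229)*(-1/18177) = -853472134/494941533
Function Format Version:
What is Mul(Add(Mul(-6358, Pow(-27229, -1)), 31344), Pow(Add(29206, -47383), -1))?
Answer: Rational(-853472134, 494941533) ≈ -1.7244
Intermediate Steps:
Mul(Add(Mul(-6358, Pow(-27229, -1)), 31344), Pow(Add(29206, -47383), -1)) = Mul(Add(Mul(-6358, Rational(-1, 27229)), 31344), Pow(-18177, -1)) = Mul(Add(Rational(6358, 27229), 31344), Rational(-1, 18177)) = Mul(Rational(853472134, 27229), Rational(-1, 18177)) = Rational(-853472134, 494941533)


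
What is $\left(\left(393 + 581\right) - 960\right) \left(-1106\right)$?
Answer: $-15484$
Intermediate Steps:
$\left(\left(393 + 581\right) - 960\right) \left(-1106\right) = \left(974 - 960\right) \left(-1106\right) = 14 \left(-1106\right) = -15484$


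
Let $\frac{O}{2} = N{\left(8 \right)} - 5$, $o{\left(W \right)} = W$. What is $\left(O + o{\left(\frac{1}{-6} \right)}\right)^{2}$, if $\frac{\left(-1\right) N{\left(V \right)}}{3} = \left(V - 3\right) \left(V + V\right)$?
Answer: $\frac{8649481}{36} \approx 2.4026 \cdot 10^{5}$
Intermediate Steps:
$N{\left(V \right)} = - 6 V \left(-3 + V\right)$ ($N{\left(V \right)} = - 3 \left(V - 3\right) \left(V + V\right) = - 3 \left(-3 + V\right) 2 V = - 3 \cdot 2 V \left(-3 + V\right) = - 6 V \left(-3 + V\right)$)
$O = -490$ ($O = 2 \left(6 \cdot 8 \left(3 - 8\right) - 5\right) = 2 \left(6 \cdot 8 \left(-5\right) - 5\right) = 2 \left(-240 - 5\right) = 2 \left(-245\right) = -490$)
$\left(O + o{\left(\frac{1}{-6} \right)}\right)^{2} = \left(-490 + \frac{1}{-6}\right)^{2} = \left(-490 - \frac{1}{6}\right)^{2} = \left(- \frac{2941}{6}\right)^{2} = \frac{8649481}{36}$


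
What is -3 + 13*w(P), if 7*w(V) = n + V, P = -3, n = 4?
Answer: -8/7 ≈ -1.1429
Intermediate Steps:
w(V) = 4/7 + V/7 (w(V) = (4 + V)/7 = 4/7 + V/7)
-3 + 13*w(P) = -3 + 13*(4/7 + (1/7)*(-3)) = -3 + 13*(4/7 - 3/7) = -3 + 13*(1/7) = -3 + 13/7 = -8/7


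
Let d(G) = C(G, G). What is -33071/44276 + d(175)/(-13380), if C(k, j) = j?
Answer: -11255957/14810322 ≈ -0.76001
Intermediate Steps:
d(G) = G
-33071/44276 + d(175)/(-13380) = -33071/44276 + 175/(-13380) = -33071*1/44276 + 175*(-1/13380) = -33071/44276 - 35/2676 = -11255957/14810322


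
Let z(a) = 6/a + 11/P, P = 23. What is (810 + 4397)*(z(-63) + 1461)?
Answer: 3675350536/483 ≈ 7.6094e+6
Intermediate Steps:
z(a) = 11/23 + 6/a (z(a) = 6/a + 11/23 = 11/23 + 6/a)
(810 + 4397)*(z(-63) + 1461) = (810 + 4397)*((11/23 + 6/(-63)) + 1461) = 5207*((11/23 + 6*(-1/63)) + 1461) = 5207*((11/23 - 2/21) + 1461) = 5207*(185/483 + 1461) = 5207*(705848/483) = 3675350536/483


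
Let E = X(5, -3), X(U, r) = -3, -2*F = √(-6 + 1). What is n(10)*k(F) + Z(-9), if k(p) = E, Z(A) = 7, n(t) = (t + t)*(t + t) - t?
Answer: -1163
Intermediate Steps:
n(t) = -t + 4*t² (n(t) = (2*t)*(2*t) - t = 4*t² - t = -t + 4*t²)
F = -I*√5/2 (F = -√(-6 + 1)/2 = -I*√5/2 ≈ -1.118*I)
E = -3
k(p) = -3
n(10)*k(F) + Z(-9) = (10*(-1 + 4*10))*(-3) + 7 = (10*(-1 + 40))*(-3) + 7 = (10*39)*(-3) + 7 = 390*(-3) + 7 = -1170 + 7 = -1163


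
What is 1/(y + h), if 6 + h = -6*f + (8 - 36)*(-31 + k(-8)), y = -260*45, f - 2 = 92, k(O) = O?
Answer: -1/11178 ≈ -8.9461e-5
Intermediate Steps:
f = 94 (f = 2 + 92 = 94)
y = -11700
h = 522 (h = -6 + (-6*94 + (8 - 36)*(-31 - 8)) = -6 + (-564 - 28*(-39)) = -6 + (-564 + 1092) = -6 + 528 = 522)
1/(y + h) = 1/(-11700 + 522) = 1/(-11178) = -1/11178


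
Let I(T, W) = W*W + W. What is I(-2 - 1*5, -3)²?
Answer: 36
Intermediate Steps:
I(T, W) = W + W² (I(T, W) = W² + W = W + W²)
I(-2 - 1*5, -3)² = (-3*(1 - 3))² = (-3*(-2))² = 6² = 36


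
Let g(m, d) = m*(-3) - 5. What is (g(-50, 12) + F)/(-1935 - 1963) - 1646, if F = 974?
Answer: -6417227/3898 ≈ -1646.3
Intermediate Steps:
g(m, d) = -5 - 3*m (g(m, d) = -3*m - 5 = -5 - 3*m)
(g(-50, 12) + F)/(-1935 - 1963) - 1646 = ((-5 - 3*(-50)) + 974)/(-1935 - 1963) - 1646 = ((-5 + 150) + 974)/(-3898) - 1646 = (145 + 974)*(-1/3898) - 1646 = 1119*(-1/3898) - 1646 = -1119/3898 - 1646 = -6417227/3898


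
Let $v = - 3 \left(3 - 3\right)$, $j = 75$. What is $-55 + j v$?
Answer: $-55$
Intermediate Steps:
$v = 0$ ($v = \left(-3\right) 0 = 0$)
$-55 + j v = -55 + 75 \cdot 0 = -55 + 0 = -55$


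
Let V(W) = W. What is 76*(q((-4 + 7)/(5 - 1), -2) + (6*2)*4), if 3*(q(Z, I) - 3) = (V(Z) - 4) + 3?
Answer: 11609/3 ≈ 3869.7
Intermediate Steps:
q(Z, I) = 8/3 + Z/3 (q(Z, I) = 3 + ((Z - 4) + 3)/3 = 3 + ((-4 + Z) + 3)/3 = 3 + (-1 + Z)/3 = 3 + (-1/3 + Z/3) = 8/3 + Z/3)
76*(q((-4 + 7)/(5 - 1), -2) + (6*2)*4) = 76*((8/3 + ((-4 + 7)/(5 - 1))/3) + (6*2)*4) = 76*((8/3 + (3/4)/3) + 12*4) = 76*((8/3 + (3*(1/4))/3) + 48) = 76*((8/3 + (1/3)*(3/4)) + 48) = 76*((8/3 + 1/4) + 48) = 76*(35/12 + 48) = 76*(611/12) = 11609/3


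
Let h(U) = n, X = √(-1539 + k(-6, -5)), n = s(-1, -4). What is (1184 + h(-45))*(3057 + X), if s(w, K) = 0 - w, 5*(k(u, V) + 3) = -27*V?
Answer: 3622545 + 1185*I*√1515 ≈ 3.6225e+6 + 46124.0*I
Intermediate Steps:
k(u, V) = -3 - 27*V/5 (k(u, V) = -3 + (-27*V)/5 = -3 - 27*V/5)
s(w, K) = -w
n = 1 (n = -1*(-1) = 1)
X = I*√1515 (X = √(-1539 + (-3 - 27/5*(-5))) = √(-1539 + (-3 + 27)) = √(-1539 + 24) = √(-1515) = I*√1515 ≈ 38.923*I)
h(U) = 1
(1184 + h(-45))*(3057 + X) = (1184 + 1)*(3057 + I*√1515) = 1185*(3057 + I*√1515) = 3622545 + 1185*I*√1515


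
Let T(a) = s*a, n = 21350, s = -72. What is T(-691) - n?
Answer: 28402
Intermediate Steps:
T(a) = -72*a
T(-691) - n = -72*(-691) - 1*21350 = 49752 - 21350 = 28402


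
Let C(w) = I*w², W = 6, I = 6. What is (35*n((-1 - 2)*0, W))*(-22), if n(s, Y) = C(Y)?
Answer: -166320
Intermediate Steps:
C(w) = 6*w²
n(s, Y) = 6*Y²
(35*n((-1 - 2)*0, W))*(-22) = (35*(6*6²))*(-22) = (35*(6*36))*(-22) = (35*216)*(-22) = 7560*(-22) = -166320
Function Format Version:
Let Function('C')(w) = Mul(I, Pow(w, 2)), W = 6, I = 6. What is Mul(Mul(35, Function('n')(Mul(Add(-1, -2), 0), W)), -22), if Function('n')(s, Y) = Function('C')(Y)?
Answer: -166320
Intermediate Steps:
Function('C')(w) = Mul(6, Pow(w, 2))
Function('n')(s, Y) = Mul(6, Pow(Y, 2))
Mul(Mul(35, Function('n')(Mul(Add(-1, -2), 0), W)), -22) = Mul(Mul(35, Mul(6, Pow(6, 2))), -22) = Mul(Mul(35, Mul(6, 36)), -22) = Mul(Mul(35, 216), -22) = Mul(7560, -22) = -166320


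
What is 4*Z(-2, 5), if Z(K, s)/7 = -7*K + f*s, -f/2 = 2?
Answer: -168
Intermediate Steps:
f = -4 (f = -2*2 = -4)
Z(K, s) = -49*K - 28*s (Z(K, s) = 7*(-7*K - 4*s) = -49*K - 28*s)
4*Z(-2, 5) = 4*(-49*(-2) - 28*5) = 4*(98 - 140) = 4*(-42) = -168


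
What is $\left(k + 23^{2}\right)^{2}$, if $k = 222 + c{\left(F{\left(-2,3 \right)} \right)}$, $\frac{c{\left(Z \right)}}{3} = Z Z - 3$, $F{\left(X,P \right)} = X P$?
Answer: $722500$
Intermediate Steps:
$F{\left(X,P \right)} = P X$
$c{\left(Z \right)} = -9 + 3 Z^{2}$ ($c{\left(Z \right)} = 3 \left(Z Z - 3\right) = 3 \left(Z^{2} - 3\right) = 3 \left(-3 + Z^{2}\right) = -9 + 3 Z^{2}$)
$k = 321$ ($k = 222 - \left(9 - 3 \left(3 \left(-2\right)\right)^{2}\right) = 222 - \left(9 - 3 \left(-6\right)^{2}\right) = 222 + \left(-9 + 3 \cdot 36\right) = 222 + \left(-9 + 108\right) = 222 + 99 = 321$)
$\left(k + 23^{2}\right)^{2} = \left(321 + 23^{2}\right)^{2} = \left(321 + 529\right)^{2} = 850^{2} = 722500$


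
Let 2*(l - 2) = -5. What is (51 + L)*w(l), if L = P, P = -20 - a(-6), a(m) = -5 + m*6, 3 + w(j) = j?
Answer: -252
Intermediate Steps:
l = -½ (l = 2 + (½)*(-5) = 2 - 5/2 = -½ ≈ -0.50000)
w(j) = -3 + j
a(m) = -5 + 6*m
P = 21 (P = -20 - (-5 + 6*(-6)) = -20 - (-5 - 36) = -20 - 1*(-41) = -20 + 41 = 21)
L = 21
(51 + L)*w(l) = (51 + 21)*(-3 - ½) = 72*(-7/2) = -252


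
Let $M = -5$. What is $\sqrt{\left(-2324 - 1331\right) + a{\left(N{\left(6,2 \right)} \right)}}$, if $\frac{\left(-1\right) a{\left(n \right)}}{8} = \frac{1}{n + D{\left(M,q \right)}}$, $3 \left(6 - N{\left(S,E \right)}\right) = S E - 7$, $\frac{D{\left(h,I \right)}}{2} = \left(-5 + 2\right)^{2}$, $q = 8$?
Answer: $\frac{i \sqrt{16408903}}{67} \approx 60.46 i$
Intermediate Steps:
$D{\left(h,I \right)} = 18$ ($D{\left(h,I \right)} = 2 \left(-5 + 2\right)^{2} = 2 \left(-3\right)^{2} = 2 \cdot 9 = 18$)
$N{\left(S,E \right)} = \frac{25}{3} - \frac{E S}{3}$ ($N{\left(S,E \right)} = 6 - \frac{S E - 7}{3} = 6 - \frac{E S - 7}{3} = 6 - \frac{-7 + E S}{3} = 6 - \left(- \frac{7}{3} + \frac{E S}{3}\right) = \frac{25}{3} - \frac{E S}{3}$)
$a{\left(n \right)} = - \frac{8}{18 + n}$ ($a{\left(n \right)} = - \frac{8}{n + 18} = - \frac{8}{18 + n}$)
$\sqrt{\left(-2324 - 1331\right) + a{\left(N{\left(6,2 \right)} \right)}} = \sqrt{\left(-2324 - 1331\right) - \frac{8}{18 + \left(\frac{25}{3} - \frac{2}{3} \cdot 6\right)}} = \sqrt{\left(-2324 - 1331\right) - \frac{8}{18 + \left(\frac{25}{3} - 4\right)}} = \sqrt{-3655 - \frac{8}{18 + \frac{13}{3}}} = \sqrt{-3655 - \frac{8}{\frac{67}{3}}} = \sqrt{-3655 - \frac{24}{67}} = \sqrt{- \frac{244909}{67}} = \frac{i \sqrt{16408903}}{67}$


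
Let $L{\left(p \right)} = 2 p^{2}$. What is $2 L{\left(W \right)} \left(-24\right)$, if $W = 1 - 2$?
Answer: $-96$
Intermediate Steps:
$W = -1$ ($W = 1 - 2 = -1$)
$2 L{\left(W \right)} \left(-24\right) = 2 \cdot 2 \left(-1\right)^{2} \left(-24\right) = 2 \cdot 2 \cdot 1 \left(-24\right) = 2 \cdot 2 \left(-24\right) = 4 \left(-24\right) = -96$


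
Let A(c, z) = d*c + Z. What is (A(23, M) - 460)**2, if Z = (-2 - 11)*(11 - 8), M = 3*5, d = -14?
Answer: 674041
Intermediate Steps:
M = 15
Z = -39 (Z = -13*3 = -39)
A(c, z) = -39 - 14*c (A(c, z) = -14*c - 39 = -39 - 14*c)
(A(23, M) - 460)**2 = ((-39 - 14*23) - 460)**2 = ((-39 - 322) - 460)**2 = (-361 - 460)**2 = (-821)**2 = 674041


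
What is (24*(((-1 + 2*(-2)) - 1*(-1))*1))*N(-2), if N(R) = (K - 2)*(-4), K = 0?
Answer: -768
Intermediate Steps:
N(R) = 8 (N(R) = (0 - 2)*(-4) = -2*(-4) = 8)
(24*(((-1 + 2*(-2)) - 1*(-1))*1))*N(-2) = (24*(((-1 + 2*(-2)) - 1*(-1))*1))*8 = (24*(((-1 - 4) + 1)*1))*8 = (24*((-5 + 1)*1))*8 = (24*(-4*1))*8 = (24*(-4))*8 = -96*8 = -768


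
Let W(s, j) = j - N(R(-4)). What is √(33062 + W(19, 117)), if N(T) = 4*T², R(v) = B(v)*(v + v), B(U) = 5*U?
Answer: I*√69221 ≈ 263.1*I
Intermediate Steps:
R(v) = 10*v² (R(v) = (5*v)*(v + v) = (5*v)*(2*v) = 10*v²)
W(s, j) = -102400 + j (W(s, j) = j - 4*(10*(-4)²)² = j - 4*(10*16)² = j - 4*160² = j - 4*25600 = j - 1*102400 = j - 102400 = -102400 + j)
√(33062 + W(19, 117)) = √(33062 + (-102400 + 117)) = √(33062 - 102283) = √(-69221) = I*√69221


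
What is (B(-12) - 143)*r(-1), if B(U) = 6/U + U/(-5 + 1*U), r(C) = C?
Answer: 4855/34 ≈ 142.79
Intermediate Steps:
B(U) = 6/U + U/(-5 + U)
(B(-12) - 143)*r(-1) = ((-30 + (-12)**2 + 6*(-12))/((-12)*(-5 - 12)) - 143)*(-1) = (-1/12*(-30 + 144 - 72)/(-17) - 143)*(-1) = (-1/12*(-1/17)*42 - 143)*(-1) = (7/34 - 143)*(-1) = -4855/34*(-1) = 4855/34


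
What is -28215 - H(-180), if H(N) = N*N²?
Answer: 5803785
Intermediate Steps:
H(N) = N³
-28215 - H(-180) = -28215 - 1*(-180)³ = -28215 - 1*(-5832000) = -28215 + 5832000 = 5803785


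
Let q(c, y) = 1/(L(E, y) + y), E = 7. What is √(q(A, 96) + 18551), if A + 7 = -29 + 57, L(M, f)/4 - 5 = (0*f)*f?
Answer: √62405593/58 ≈ 136.20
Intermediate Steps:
L(M, f) = 20 (L(M, f) = 20 + 4*((0*f)*f) = 20 + 4*(0*f) = 20 + 4*0 = 20 + 0 = 20)
A = 21 (A = -7 + (-29 + 57) = -7 + 28 = 21)
q(c, y) = 1/(20 + y)
√(q(A, 96) + 18551) = √(1/(20 + 96) + 18551) = √(1/116 + 18551) = √(2151917/116) = √62405593/58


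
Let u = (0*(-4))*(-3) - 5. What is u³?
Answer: -125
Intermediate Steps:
u = -5 (u = 0*(-3) - 5 = 0 - 5 = -5)
u³ = (-5)³ = -125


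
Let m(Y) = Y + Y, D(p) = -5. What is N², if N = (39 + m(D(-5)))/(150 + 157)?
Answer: 841/94249 ≈ 0.0089232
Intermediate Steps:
m(Y) = 2*Y
N = 29/307 (N = (39 + 2*(-5))/(150 + 157) = (39 - 10)/307 = 29*(1/307) = 29/307 ≈ 0.094463)
N² = (29/307)² = 841/94249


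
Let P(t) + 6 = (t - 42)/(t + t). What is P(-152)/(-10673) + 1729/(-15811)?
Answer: -2792063819/25650122056 ≈ -0.10885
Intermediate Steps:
P(t) = -6 + (-42 + t)/(2*t) (P(t) = -6 + (t - 42)/(t + t) = -6 + (-42 + t)/((2*t)) = -6 + (-42 + t)*(1/(2*t)) = -6 + (-42 + t)/(2*t))
P(-152)/(-10673) + 1729/(-15811) = (-11/2 - 21/(-152))/(-10673) + 1729/(-15811) = (-11/2 - 21*(-1/152))*(-1/10673) + 1729*(-1/15811) = (-11/2 + 21/152)*(-1/10673) - 1729/15811 = -815/152*(-1/10673) - 1729/15811 = 815/1622296 - 1729/15811 = -2792063819/25650122056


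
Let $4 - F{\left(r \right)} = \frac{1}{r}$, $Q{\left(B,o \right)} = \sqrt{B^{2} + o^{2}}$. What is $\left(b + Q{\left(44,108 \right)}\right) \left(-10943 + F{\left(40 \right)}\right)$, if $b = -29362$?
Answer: $\frac{6423833041}{20} - \frac{437561 \sqrt{34}}{2} \approx 3.1992 \cdot 10^{8}$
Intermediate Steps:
$F{\left(r \right)} = 4 - \frac{1}{r}$
$\left(b + Q{\left(44,108 \right)}\right) \left(-10943 + F{\left(40 \right)}\right) = \left(-29362 + \sqrt{44^{2} + 108^{2}}\right) \left(-10943 + \left(4 - \frac{1}{40}\right)\right) = \left(-29362 + \sqrt{1936 + 11664}\right) \left(-10943 + \left(4 - \frac{1}{40}\right)\right) = \left(-29362 + \sqrt{13600}\right) \left(-10943 + \left(4 - \frac{1}{40}\right)\right) = \left(-29362 + 20 \sqrt{34}\right) \left(-10943 + \frac{159}{40}\right) = \left(-29362 + 20 \sqrt{34}\right) \left(- \frac{437561}{40}\right) = \frac{6423833041}{20} - \frac{437561 \sqrt{34}}{2}$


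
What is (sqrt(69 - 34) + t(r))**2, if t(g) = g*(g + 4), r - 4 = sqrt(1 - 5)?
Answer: (28 + sqrt(35) + 24*I)**2 ≈ 574.3 + 1628.0*I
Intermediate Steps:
r = 4 + 2*I (r = 4 + sqrt(1 - 5) = 4 + sqrt(-4) = 4 + 2*I ≈ 4.0 + 2.0*I)
t(g) = g*(4 + g)
(sqrt(69 - 34) + t(r))**2 = (sqrt(69 - 34) + (4 + 2*I)*(4 + (4 + 2*I)))**2 = (sqrt(35) + (4 + 2*I)*(8 + 2*I))**2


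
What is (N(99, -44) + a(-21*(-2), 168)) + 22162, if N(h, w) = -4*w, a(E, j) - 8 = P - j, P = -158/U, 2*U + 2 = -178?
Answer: 998089/45 ≈ 22180.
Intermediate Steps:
U = -90 (U = -1 + (½)*(-178) = -1 - 89 = -90)
P = 79/45 (P = -158/(-90) = -158*(-1/90) = 79/45 ≈ 1.7556)
a(E, j) = 439/45 - j (a(E, j) = 8 + (79/45 - j) = 439/45 - j)
(N(99, -44) + a(-21*(-2), 168)) + 22162 = (-4*(-44) + (439/45 - 1*168)) + 22162 = (176 + (439/45 - 168)) + 22162 = (176 - 7121/45) + 22162 = 799/45 + 22162 = 998089/45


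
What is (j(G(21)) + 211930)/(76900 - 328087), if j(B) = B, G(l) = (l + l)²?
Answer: -213694/251187 ≈ -0.85074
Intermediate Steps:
G(l) = 4*l² (G(l) = (2*l)² = 4*l²)
(j(G(21)) + 211930)/(76900 - 328087) = (4*21² + 211930)/(76900 - 328087) = (4*441 + 211930)/(-251187) = (1764 + 211930)*(-1/251187) = 213694*(-1/251187) = -213694/251187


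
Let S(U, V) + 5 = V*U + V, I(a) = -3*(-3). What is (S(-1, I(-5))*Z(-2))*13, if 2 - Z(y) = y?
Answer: -260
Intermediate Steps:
Z(y) = 2 - y
I(a) = 9
S(U, V) = -5 + V + U*V (S(U, V) = -5 + (V*U + V) = -5 + (U*V + V) = -5 + (V + U*V) = -5 + V + U*V)
(S(-1, I(-5))*Z(-2))*13 = ((-5 + 9 - 1*9)*(2 - 1*(-2)))*13 = ((-5 + 9 - 9)*(2 + 2))*13 = -5*4*13 = -20*13 = -260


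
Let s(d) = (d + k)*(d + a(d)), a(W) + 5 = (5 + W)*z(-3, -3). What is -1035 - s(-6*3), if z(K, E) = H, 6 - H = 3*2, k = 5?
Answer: -1334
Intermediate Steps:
H = 0 (H = 6 - 3*2 = 6 - 1*6 = 6 - 6 = 0)
z(K, E) = 0
a(W) = -5 (a(W) = -5 + (5 + W)*0 = -5 + 0 = -5)
s(d) = (-5 + d)*(5 + d) (s(d) = (d + 5)*(d - 5) = (5 + d)*(-5 + d) = (-5 + d)*(5 + d))
-1035 - s(-6*3) = -1035 - (-25 + (-6*3)²) = -1035 - (-25 + (-18)²) = -1035 - (-25 + 324) = -1035 - 1*299 = -1035 - 299 = -1334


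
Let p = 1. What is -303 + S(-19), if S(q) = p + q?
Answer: -321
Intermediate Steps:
S(q) = 1 + q
-303 + S(-19) = -303 + (1 - 19) = -303 - 18 = -321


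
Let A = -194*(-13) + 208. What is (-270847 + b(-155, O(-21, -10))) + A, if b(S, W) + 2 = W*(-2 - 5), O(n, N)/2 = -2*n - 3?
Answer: -268665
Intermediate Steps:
O(n, N) = -6 - 4*n (O(n, N) = 2*(-2*n - 3) = 2*(-3 - 2*n) = -6 - 4*n)
b(S, W) = -2 - 7*W (b(S, W) = -2 + W*(-2 - 5) = -2 + W*(-7) = -2 - 7*W)
A = 2730 (A = 2522 + 208 = 2730)
(-270847 + b(-155, O(-21, -10))) + A = (-270847 + (-2 - 7*(-6 - 4*(-21)))) + 2730 = (-270847 + (-2 - 7*(-6 + 84))) + 2730 = (-270847 + (-2 - 7*78)) + 2730 = (-270847 + (-2 - 546)) + 2730 = (-270847 - 548) + 2730 = -271395 + 2730 = -268665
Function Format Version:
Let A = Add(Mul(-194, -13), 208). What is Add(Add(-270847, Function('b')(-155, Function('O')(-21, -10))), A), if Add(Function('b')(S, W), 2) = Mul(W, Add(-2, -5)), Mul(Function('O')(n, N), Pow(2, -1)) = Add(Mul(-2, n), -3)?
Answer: -268665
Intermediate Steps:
Function('O')(n, N) = Add(-6, Mul(-4, n)) (Function('O')(n, N) = Mul(2, Add(Mul(-2, n), -3)) = Mul(2, Add(-3, Mul(-2, n))) = Add(-6, Mul(-4, n)))
Function('b')(S, W) = Add(-2, Mul(-7, W)) (Function('b')(S, W) = Add(-2, Mul(W, Add(-2, -5))) = Add(-2, Mul(W, -7)) = Add(-2, Mul(-7, W)))
A = 2730 (A = Add(2522, 208) = 2730)
Add(Add(-270847, Function('b')(-155, Function('O')(-21, -10))), A) = Add(Add(-270847, Add(-2, Mul(-7, Add(-6, Mul(-4, -21))))), 2730) = Add(Add(-270847, Add(-2, Mul(-7, Add(-6, 84)))), 2730) = Add(Add(-270847, Add(-2, Mul(-7, 78))), 2730) = Add(Add(-270847, Add(-2, -546)), 2730) = Add(Add(-270847, -548), 2730) = Add(-271395, 2730) = -268665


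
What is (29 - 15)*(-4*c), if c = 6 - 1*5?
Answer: -56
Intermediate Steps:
c = 1 (c = 6 - 5 = 1)
(29 - 15)*(-4*c) = (29 - 15)*(-4*1) = 14*(-4) = -56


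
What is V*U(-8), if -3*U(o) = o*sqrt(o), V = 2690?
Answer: 43040*I*sqrt(2)/3 ≈ 20289.0*I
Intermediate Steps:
U(o) = -o**(3/2)/3 (U(o) = -o*sqrt(o)/3 = -o**(3/2)/3)
V*U(-8) = 2690*(-(-16)*I*sqrt(2)/3) = 2690*(16*I*sqrt(2)/3) = 43040*I*sqrt(2)/3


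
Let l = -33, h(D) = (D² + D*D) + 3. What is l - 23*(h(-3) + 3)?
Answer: -585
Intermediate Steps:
h(D) = 3 + 2*D² (h(D) = (D² + D²) + 3 = 2*D² + 3 = 3 + 2*D²)
l - 23*(h(-3) + 3) = -33 - 23*((3 + 2*(-3)²) + 3) = -33 - 23*((3 + 2*9) + 3) = -33 - 23*((3 + 18) + 3) = -33 - 23*(21 + 3) = -33 - 23*24 = -33 - 552 = -585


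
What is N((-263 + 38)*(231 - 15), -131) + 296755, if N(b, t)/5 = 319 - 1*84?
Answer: 297930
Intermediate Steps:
N(b, t) = 1175 (N(b, t) = 5*(319 - 1*84) = 5*(319 - 84) = 5*235 = 1175)
N((-263 + 38)*(231 - 15), -131) + 296755 = 1175 + 296755 = 297930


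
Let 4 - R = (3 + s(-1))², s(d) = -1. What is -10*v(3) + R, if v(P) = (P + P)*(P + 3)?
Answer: -360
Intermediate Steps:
v(P) = 2*P*(3 + P) (v(P) = (2*P)*(3 + P) = 2*P*(3 + P))
R = 0 (R = 4 - (3 - 1)² = 4 - 1*2² = 4 - 1*4 = 4 - 4 = 0)
-10*v(3) + R = -20*3*(3 + 3) + 0 = -20*3*6 + 0 = -10*36 + 0 = -360 + 0 = -360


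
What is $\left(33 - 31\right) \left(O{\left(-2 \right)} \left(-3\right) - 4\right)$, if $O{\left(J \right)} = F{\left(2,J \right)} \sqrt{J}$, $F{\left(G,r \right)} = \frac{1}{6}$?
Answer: $-8 - i \sqrt{2} \approx -8.0 - 1.4142 i$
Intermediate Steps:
$F{\left(G,r \right)} = \frac{1}{6}$
$O{\left(J \right)} = \frac{\sqrt{J}}{6}$
$\left(33 - 31\right) \left(O{\left(-2 \right)} \left(-3\right) - 4\right) = \left(33 - 31\right) \left(\frac{\sqrt{-2}}{6} \left(-3\right) - 4\right) = 2 \left(\frac{i \sqrt{2}}{6} \left(-3\right) - 4\right) = 2 \left(- \frac{i \sqrt{2}}{2} - 4\right) = 2 \left(-4 - \frac{i \sqrt{2}}{2}\right) = -8 - i \sqrt{2}$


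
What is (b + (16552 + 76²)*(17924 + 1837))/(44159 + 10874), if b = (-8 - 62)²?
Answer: 441228508/55033 ≈ 8017.5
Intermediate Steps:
b = 4900 (b = (-70)² = 4900)
(b + (16552 + 76²)*(17924 + 1837))/(44159 + 10874) = (4900 + (16552 + 76²)*(17924 + 1837))/(44159 + 10874) = (4900 + (16552 + 5776)*19761)/55033 = (4900 + 22328*19761)*(1/55033) = (4900 + 441223608)*(1/55033) = 441228508*(1/55033) = 441228508/55033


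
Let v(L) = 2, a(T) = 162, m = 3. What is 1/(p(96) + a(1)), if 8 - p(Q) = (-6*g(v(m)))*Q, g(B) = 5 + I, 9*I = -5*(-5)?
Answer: 1/4650 ≈ 0.00021505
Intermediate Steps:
I = 25/9 (I = (-5*(-5))/9 = (⅑)*25 = 25/9 ≈ 2.7778)
g(B) = 70/9 (g(B) = 5 + 25/9 = 70/9)
p(Q) = 8 + 140*Q/3 (p(Q) = 8 - (-6*70/9)*Q = 8 - (-140)*Q/3 = 8 + 140*Q/3)
1/(p(96) + a(1)) = 1/((8 + (140/3)*96) + 162) = 1/((8 + 4480) + 162) = 1/(4488 + 162) = 1/4650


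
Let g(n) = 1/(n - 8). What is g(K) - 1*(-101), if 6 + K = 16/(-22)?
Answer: 16351/162 ≈ 100.93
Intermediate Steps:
K = -74/11 (K = -6 + 16/(-22) = -6 + 16*(-1/22) = -6 - 8/11 = -74/11 ≈ -6.7273)
g(n) = 1/(-8 + n)
g(K) - 1*(-101) = 1/(-8 - 74/11) - 1*(-101) = 1/(-162/11) + 101 = -11/162 + 101 = 16351/162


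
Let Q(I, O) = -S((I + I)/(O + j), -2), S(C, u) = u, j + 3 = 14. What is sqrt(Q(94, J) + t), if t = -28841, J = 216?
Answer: I*sqrt(28839) ≈ 169.82*I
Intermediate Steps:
j = 11 (j = -3 + 14 = 11)
Q(I, O) = 2 (Q(I, O) = -1*(-2) = 2)
sqrt(Q(94, J) + t) = sqrt(2 - 28841) = sqrt(-28839) = I*sqrt(28839)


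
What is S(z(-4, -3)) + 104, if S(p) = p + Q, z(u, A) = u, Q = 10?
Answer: 110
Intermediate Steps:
S(p) = 10 + p (S(p) = p + 10 = 10 + p)
S(z(-4, -3)) + 104 = (10 - 4) + 104 = 6 + 104 = 110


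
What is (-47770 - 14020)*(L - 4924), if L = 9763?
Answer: -299001810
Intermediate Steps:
(-47770 - 14020)*(L - 4924) = (-47770 - 14020)*(9763 - 4924) = -61790*4839 = -299001810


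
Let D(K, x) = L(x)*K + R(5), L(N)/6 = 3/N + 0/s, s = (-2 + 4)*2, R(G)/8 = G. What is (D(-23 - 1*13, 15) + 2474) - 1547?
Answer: 4619/5 ≈ 923.80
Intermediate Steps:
R(G) = 8*G
s = 4 (s = 2*2 = 4)
L(N) = 18/N (L(N) = 6*(3/N + 0/4) = 6*(3/N + 0*(¼)) = 6*(3/N + 0) = 6*(3/N) = 18/N)
D(K, x) = 40 + 18*K/x (D(K, x) = (18/x)*K + 8*5 = 18*K/x + 40 = 40 + 18*K/x)
(D(-23 - 1*13, 15) + 2474) - 1547 = ((40 + 18*(-23 - 1*13)/15) + 2474) - 1547 = ((40 + 18*(-23 - 13)*(1/15)) + 2474) - 1547 = ((40 + 18*(-36)*(1/15)) + 2474) - 1547 = ((40 - 216/5) + 2474) - 1547 = (-16/5 + 2474) - 1547 = 12354/5 - 1547 = 4619/5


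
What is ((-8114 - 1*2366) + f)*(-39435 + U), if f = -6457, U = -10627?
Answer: 847900094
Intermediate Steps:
((-8114 - 1*2366) + f)*(-39435 + U) = ((-8114 - 1*2366) - 6457)*(-39435 - 10627) = ((-8114 - 2366) - 6457)*(-50062) = (-10480 - 6457)*(-50062) = -16937*(-50062) = 847900094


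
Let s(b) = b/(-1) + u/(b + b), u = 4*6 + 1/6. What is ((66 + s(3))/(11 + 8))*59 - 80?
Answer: 4613/36 ≈ 128.14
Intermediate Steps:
u = 145/6 (u = 24 + ⅙ = 145/6 ≈ 24.167)
s(b) = -b + 145/(12*b) (s(b) = b/(-1) + 145/(6*(b + b)) = b*(-1) + 145/(6*((2*b))) = -b + 145*(1/(2*b))/6 = -b + 145/(12*b))
((66 + s(3))/(11 + 8))*59 - 80 = ((66 + (-1*3 + (145/12)/3))/(11 + 8))*59 - 80 = ((66 + (-3 + (145/12)*(⅓)))/19)*59 - 80 = ((66 + (-3 + 145/36))*(1/19))*59 - 80 = ((66 + 37/36)*(1/19))*59 - 80 = ((2413/36)*(1/19))*59 - 80 = (127/36)*59 - 80 = 7493/36 - 80 = 4613/36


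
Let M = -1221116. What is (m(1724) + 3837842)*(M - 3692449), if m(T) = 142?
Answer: -18858183852960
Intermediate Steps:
(m(1724) + 3837842)*(M - 3692449) = (142 + 3837842)*(-1221116 - 3692449) = 3837984*(-4913565) = -18858183852960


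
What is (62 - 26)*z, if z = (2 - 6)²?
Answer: 576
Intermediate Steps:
z = 16 (z = (-4)² = 16)
(62 - 26)*z = (62 - 26)*16 = 36*16 = 576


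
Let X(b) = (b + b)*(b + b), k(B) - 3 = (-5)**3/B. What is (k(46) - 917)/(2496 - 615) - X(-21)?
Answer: -152674033/86526 ≈ -1764.5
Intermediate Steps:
k(B) = 3 - 125/B (k(B) = 3 + (-5)**3/B = 3 - 125/B)
X(b) = 4*b**2 (X(b) = (2*b)*(2*b) = 4*b**2)
(k(46) - 917)/(2496 - 615) - X(-21) = ((3 - 125/46) - 917)/(2496 - 615) - 4*(-21)**2 = ((3 - 125*1/46) - 917)/1881 - 4*441 = ((3 - 125/46) - 917)*(1/1881) - 1*1764 = (13/46 - 917)*(1/1881) - 1764 = -42169/46*1/1881 - 1764 = -42169/86526 - 1764 = -152674033/86526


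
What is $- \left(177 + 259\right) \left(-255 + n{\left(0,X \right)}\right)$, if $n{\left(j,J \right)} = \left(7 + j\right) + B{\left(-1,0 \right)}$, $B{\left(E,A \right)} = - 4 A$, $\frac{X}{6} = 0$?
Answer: $108128$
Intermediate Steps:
$X = 0$ ($X = 6 \cdot 0 = 0$)
$n{\left(j,J \right)} = 7 + j$ ($n{\left(j,J \right)} = \left(7 + j\right) - 0 = \left(7 + j\right) + 0 = 7 + j$)
$- \left(177 + 259\right) \left(-255 + n{\left(0,X \right)}\right) = - \left(177 + 259\right) \left(-255 + \left(7 + 0\right)\right) = - 436 \left(-255 + 7\right) = - 436 \left(-248\right) = \left(-1\right) \left(-108128\right) = 108128$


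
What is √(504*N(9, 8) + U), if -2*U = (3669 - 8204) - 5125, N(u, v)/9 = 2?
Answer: √13902 ≈ 117.91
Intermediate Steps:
N(u, v) = 18 (N(u, v) = 9*2 = 18)
U = 4830 (U = -((3669 - 8204) - 5125)/2 = -(-4535 - 5125)/2 = -½*(-9660) = 4830)
√(504*N(9, 8) + U) = √(504*18 + 4830) = √(9072 + 4830) = √13902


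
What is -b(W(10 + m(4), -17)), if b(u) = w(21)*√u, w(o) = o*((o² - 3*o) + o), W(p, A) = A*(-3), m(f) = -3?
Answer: -8379*√51 ≈ -59838.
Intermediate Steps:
W(p, A) = -3*A
w(o) = o*(o² - 2*o)
b(u) = 8379*√u (b(u) = (21²*(-2 + 21))*√u = (441*19)*√u = 8379*√u)
-b(W(10 + m(4), -17)) = -8379*√(-3*(-17)) = -8379*√51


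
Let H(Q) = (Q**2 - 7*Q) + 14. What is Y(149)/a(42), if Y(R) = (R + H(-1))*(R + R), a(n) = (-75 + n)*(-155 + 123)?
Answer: 8493/176 ≈ 48.256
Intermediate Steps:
a(n) = 2400 - 32*n (a(n) = (-75 + n)*(-32) = 2400 - 32*n)
H(Q) = 14 + Q**2 - 7*Q
Y(R) = 2*R*(22 + R) (Y(R) = (R + (14 + (-1)**2 - 7*(-1)))*(R + R) = (R + (14 + 1 + 7))*(2*R) = (R + 22)*(2*R) = (22 + R)*(2*R) = 2*R*(22 + R))
Y(149)/a(42) = (2*149*(22 + 149))/(2400 - 32*42) = (2*149*171)/(2400 - 1344) = 50958/1056 = 50958*(1/1056) = 8493/176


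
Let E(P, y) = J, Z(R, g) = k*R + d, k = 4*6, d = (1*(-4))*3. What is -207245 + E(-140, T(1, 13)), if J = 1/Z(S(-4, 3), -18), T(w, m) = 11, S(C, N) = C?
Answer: -22382461/108 ≈ -2.0725e+5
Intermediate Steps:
d = -12 (d = -4*3 = -12)
k = 24
Z(R, g) = -12 + 24*R (Z(R, g) = 24*R - 12 = -12 + 24*R)
J = -1/108 (J = 1/(-12 + 24*(-4)) = 1/(-12 - 96) = 1/(-108) = -1/108 ≈ -0.0092593)
E(P, y) = -1/108
-207245 + E(-140, T(1, 13)) = -207245 - 1/108 = -22382461/108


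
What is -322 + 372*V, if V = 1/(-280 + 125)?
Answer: -1622/5 ≈ -324.40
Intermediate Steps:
V = -1/155 (V = 1/(-155) = -1/155 ≈ -0.0064516)
-322 + 372*V = -322 + 372*(-1/155) = -322 - 12/5 = -1622/5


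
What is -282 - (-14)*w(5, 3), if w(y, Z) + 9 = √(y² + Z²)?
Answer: -408 + 14*√34 ≈ -326.37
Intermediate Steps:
w(y, Z) = -9 + √(Z² + y²) (w(y, Z) = -9 + √(y² + Z²) = -9 + √(Z² + y²))
-282 - (-14)*w(5, 3) = -282 - (-14)*(-9 + √(3² + 5²)) = -282 - (-14)*(-9 + √(9 + 25)) = -282 - (-14)*(-9 + √34) = -282 - (126 - 14*√34) = -282 + (-126 + 14*√34) = -408 + 14*√34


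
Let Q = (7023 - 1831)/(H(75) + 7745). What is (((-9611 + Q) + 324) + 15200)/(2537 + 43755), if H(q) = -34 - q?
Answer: 11289215/88371428 ≈ 0.12775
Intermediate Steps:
Q = 1298/1909 (Q = (7023 - 1831)/((-34 - 1*75) + 7745) = 5192/((-34 - 75) + 7745) = 5192/(-109 + 7745) = 5192/7636 = 5192*(1/7636) = 1298/1909 ≈ 0.67994)
(((-9611 + Q) + 324) + 15200)/(2537 + 43755) = (((-9611 + 1298/1909) + 324) + 15200)/(2537 + 43755) = ((-18346101/1909 + 324) + 15200)/46292 = (-17727585/1909 + 15200)*(1/46292) = (11289215/1909)*(1/46292) = 11289215/88371428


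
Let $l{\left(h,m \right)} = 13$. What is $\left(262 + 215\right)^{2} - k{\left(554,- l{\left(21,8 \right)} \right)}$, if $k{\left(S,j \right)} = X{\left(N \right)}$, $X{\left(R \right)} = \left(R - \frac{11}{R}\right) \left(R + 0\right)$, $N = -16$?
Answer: $227284$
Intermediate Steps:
$X{\left(R \right)} = R \left(R - \frac{11}{R}\right)$ ($X{\left(R \right)} = \left(R - \frac{11}{R}\right) R = R \left(R - \frac{11}{R}\right)$)
$k{\left(S,j \right)} = 245$ ($k{\left(S,j \right)} = -11 + \left(-16\right)^{2} = -11 + 256 = 245$)
$\left(262 + 215\right)^{2} - k{\left(554,- l{\left(21,8 \right)} \right)} = \left(262 + 215\right)^{2} - 245 = 477^{2} - 245 = 227529 - 245 = 227284$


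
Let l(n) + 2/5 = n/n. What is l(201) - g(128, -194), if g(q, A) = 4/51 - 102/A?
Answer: -104/24735 ≈ -0.0042046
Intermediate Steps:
g(q, A) = 4/51 - 102/A (g(q, A) = 4*(1/51) - 102/A = 4/51 - 102/A)
l(n) = ⅗ (l(n) = -⅖ + n/n = -⅖ + 1 = ⅗)
l(201) - g(128, -194) = ⅗ - (4/51 - 102/(-194)) = ⅗ - (4/51 - 102*(-1/194)) = ⅗ - (4/51 + 51/97) = ⅗ - 1*2989/4947 = ⅗ - 2989/4947 = -104/24735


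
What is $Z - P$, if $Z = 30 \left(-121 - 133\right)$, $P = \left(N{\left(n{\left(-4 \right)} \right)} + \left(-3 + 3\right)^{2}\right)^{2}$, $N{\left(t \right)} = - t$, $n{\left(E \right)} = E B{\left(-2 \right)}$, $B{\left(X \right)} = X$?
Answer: $-7684$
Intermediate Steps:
$n{\left(E \right)} = - 2 E$ ($n{\left(E \right)} = E \left(-2\right) = - 2 E$)
$P = 64$ ($P = \left(- \left(-2\right) \left(-4\right) + \left(-3 + 3\right)^{2}\right)^{2} = \left(\left(-1\right) 8 + 0^{2}\right)^{2} = \left(-8 + 0\right)^{2} = \left(-8\right)^{2} = 64$)
$Z = -7620$ ($Z = 30 \left(-254\right) = -7620$)
$Z - P = -7620 - 64 = -7684$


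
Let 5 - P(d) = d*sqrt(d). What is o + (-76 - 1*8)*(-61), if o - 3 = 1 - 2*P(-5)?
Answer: 5118 - 10*I*sqrt(5) ≈ 5118.0 - 22.361*I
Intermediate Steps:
P(d) = 5 - d**(3/2) (P(d) = 5 - d*sqrt(d) = 5 - d**(3/2))
o = -6 - 10*I*sqrt(5) (o = 3 + (1 - 2*(5 - (-5)**(3/2))) = 3 + (1 - 2*(5 - (-5)*I*sqrt(5))) = 3 + (1 - 2*(5 + 5*I*sqrt(5))) = 3 + (1 + (-10 - 10*I*sqrt(5))) = 3 + (-9 - 10*I*sqrt(5)) = -6 - 10*I*sqrt(5) ≈ -6.0 - 22.361*I)
o + (-76 - 1*8)*(-61) = (-6 - 10*I*sqrt(5)) + (-76 - 1*8)*(-61) = (-6 - 10*I*sqrt(5)) + (-76 - 8)*(-61) = (-6 - 10*I*sqrt(5)) - 84*(-61) = (-6 - 10*I*sqrt(5)) + 5124 = 5118 - 10*I*sqrt(5)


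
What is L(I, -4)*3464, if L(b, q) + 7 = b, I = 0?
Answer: -24248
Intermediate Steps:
L(b, q) = -7 + b
L(I, -4)*3464 = (-7 + 0)*3464 = -7*3464 = -24248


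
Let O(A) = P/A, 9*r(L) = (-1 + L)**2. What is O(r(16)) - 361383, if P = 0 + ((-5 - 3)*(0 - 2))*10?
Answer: -1806883/5 ≈ -3.6138e+5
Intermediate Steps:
P = 160 (P = 0 - 8*(-2)*10 = 0 + 16*10 = 0 + 160 = 160)
r(L) = (-1 + L)**2/9
O(A) = 160/A
O(r(16)) - 361383 = 160/(((-1 + 16)**2/9)) - 361383 = 160/(((1/9)*15**2)) - 361383 = 160/(((1/9)*225)) - 361383 = 160/25 - 361383 = 160*(1/25) - 361383 = 32/5 - 361383 = -1806883/5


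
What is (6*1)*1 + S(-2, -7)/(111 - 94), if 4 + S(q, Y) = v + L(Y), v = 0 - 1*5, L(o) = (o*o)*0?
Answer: 93/17 ≈ 5.4706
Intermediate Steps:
L(o) = 0 (L(o) = o²*0 = 0)
v = -5 (v = 0 - 5 = -5)
S(q, Y) = -9 (S(q, Y) = -4 + (-5 + 0) = -4 - 5 = -9)
(6*1)*1 + S(-2, -7)/(111 - 94) = (6*1)*1 - 9/(111 - 94) = 6*1 - 9/17 = 6 + (1/17)*(-9) = 6 - 9/17 = 93/17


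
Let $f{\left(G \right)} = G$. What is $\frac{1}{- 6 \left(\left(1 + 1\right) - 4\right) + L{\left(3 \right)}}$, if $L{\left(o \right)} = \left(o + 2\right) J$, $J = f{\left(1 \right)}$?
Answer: $\frac{1}{17} \approx 0.058824$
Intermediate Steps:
$J = 1$
$L{\left(o \right)} = 2 + o$ ($L{\left(o \right)} = \left(o + 2\right) 1 = \left(2 + o\right) 1 = 2 + o$)
$\frac{1}{- 6 \left(\left(1 + 1\right) - 4\right) + L{\left(3 \right)}} = \frac{1}{- 6 \left(\left(1 + 1\right) - 4\right) + \left(2 + 3\right)} = \frac{1}{- 6 \left(2 - 4\right) + 5} = \frac{1}{\left(-6\right) \left(-2\right) + 5} = \frac{1}{12 + 5} = \frac{1}{17}$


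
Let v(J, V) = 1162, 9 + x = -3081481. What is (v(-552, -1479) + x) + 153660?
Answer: -2926668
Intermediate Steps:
x = -3081490 (x = -9 - 3081481 = -3081490)
(v(-552, -1479) + x) + 153660 = (1162 - 3081490) + 153660 = -3080328 + 153660 = -2926668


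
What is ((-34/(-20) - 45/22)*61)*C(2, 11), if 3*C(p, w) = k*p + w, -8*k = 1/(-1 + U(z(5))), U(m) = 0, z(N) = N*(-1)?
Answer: -3477/44 ≈ -79.023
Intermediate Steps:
z(N) = -N
k = ⅛ (k = -1/(8*(-1 + 0)) = -⅛/(-1) = -⅛*(-1) = ⅛ ≈ 0.12500)
C(p, w) = w/3 + p/24 (C(p, w) = (p/8 + w)/3 = (w + p/8)/3 = w/3 + p/24)
((-34/(-20) - 45/22)*61)*C(2, 11) = ((-34/(-20) - 45/22)*61)*((⅓)*11 + (1/24)*2) = ((-34*(-1/20) - 45*1/22)*61)*(11/3 + 1/12) = ((17/10 - 45/22)*61)*(15/4) = -19/55*61*(15/4) = -1159/55*15/4 = -3477/44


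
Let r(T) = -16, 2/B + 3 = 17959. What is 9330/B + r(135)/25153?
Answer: 2106934505204/25153 ≈ 8.3765e+7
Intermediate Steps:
B = 1/8978 (B = 2/(-3 + 17959) = 2/17956 = 2*(1/17956) = 1/8978 ≈ 0.00011138)
9330/B + r(135)/25153 = 9330/(1/8978) - 16/25153 = 9330*8978 - 16*1/25153 = 83764740 - 16/25153 = 2106934505204/25153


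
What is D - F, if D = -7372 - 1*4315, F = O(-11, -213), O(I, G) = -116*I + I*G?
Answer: -15306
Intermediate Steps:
O(I, G) = -116*I + G*I
F = 3619 (F = -11*(-116 - 213) = -11*(-329) = 3619)
D = -11687 (D = -7372 - 4315 = -11687)
D - F = -11687 - 1*3619 = -11687 - 3619 = -15306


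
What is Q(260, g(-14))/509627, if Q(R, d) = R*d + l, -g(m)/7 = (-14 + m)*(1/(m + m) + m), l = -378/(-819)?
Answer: -9298374/6625151 ≈ -1.4035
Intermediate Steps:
l = 6/13 (l = -378*(-1/819) = 6/13 ≈ 0.46154)
g(m) = -7*(-14 + m)*(m + 1/(2*m)) (g(m) = -7*(-14 + m)*(1/(m + m) + m) = -7*(-14 + m)*(1/(2*m) + m) = -7*(-14 + m)*(m + 1/(2*m)))
Q(R, d) = 6/13 + R*d (Q(R, d) = R*d + 6/13 = 6/13 + R*d)
Q(260, g(-14))/509627 = (6/13 + 260*(-7/2 - 7*(-14)**2 + 49/(-14) + 98*(-14)))/509627 = (6/13 + 260*(-7/2 - 7*196 + 49*(-1/14) - 1372))*(1/509627) = (6/13 + 260*(-7/2 - 1372 - 7/2 - 1372))*(1/509627) = (6/13 + 260*(-2751))*(1/509627) = (6/13 - 715260)*(1/509627) = -9298374/13*1/509627 = -9298374/6625151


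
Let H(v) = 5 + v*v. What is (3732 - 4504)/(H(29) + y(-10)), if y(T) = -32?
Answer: -386/407 ≈ -0.94840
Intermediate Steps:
H(v) = 5 + v²
(3732 - 4504)/(H(29) + y(-10)) = (3732 - 4504)/((5 + 29²) - 32) = -772/((5 + 841) - 32) = -772/(846 - 32) = -772/814 = -772*1/814 = -386/407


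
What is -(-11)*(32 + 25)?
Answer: 627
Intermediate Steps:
-(-11)*(32 + 25) = -(-11)*57 = -1*(-627) = 627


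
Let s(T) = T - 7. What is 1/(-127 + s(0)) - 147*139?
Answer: -2738023/134 ≈ -20433.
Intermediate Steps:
s(T) = -7 + T
1/(-127 + s(0)) - 147*139 = 1/(-127 + (-7 + 0)) - 147*139 = 1/(-127 - 7) - 20433 = 1/(-134) - 20433 = -1/134 - 20433 = -2738023/134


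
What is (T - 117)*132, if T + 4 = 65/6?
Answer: -14542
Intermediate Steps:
T = 41/6 (T = -4 + 65/6 = 41/6 ≈ 6.8333)
(T - 117)*132 = (41/6 - 117)*132 = -661/6*132 = -14542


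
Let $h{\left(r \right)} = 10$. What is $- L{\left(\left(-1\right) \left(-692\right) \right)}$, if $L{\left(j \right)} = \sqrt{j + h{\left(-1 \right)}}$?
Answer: $- 3 \sqrt{78} \approx -26.495$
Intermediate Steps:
$L{\left(j \right)} = \sqrt{10 + j}$ ($L{\left(j \right)} = \sqrt{j + 10} = \sqrt{10 + j}$)
$- L{\left(\left(-1\right) \left(-692\right) \right)} = - \sqrt{10 - -692} = - \sqrt{10 + 692} = - \sqrt{702} = - 3 \sqrt{78}$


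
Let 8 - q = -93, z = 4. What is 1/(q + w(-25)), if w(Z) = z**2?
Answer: 1/117 ≈ 0.0085470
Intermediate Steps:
q = 101 (q = 8 - 1*(-93) = 8 + 93 = 101)
w(Z) = 16 (w(Z) = 4**2 = 16)
1/(q + w(-25)) = 1/(101 + 16) = 1/117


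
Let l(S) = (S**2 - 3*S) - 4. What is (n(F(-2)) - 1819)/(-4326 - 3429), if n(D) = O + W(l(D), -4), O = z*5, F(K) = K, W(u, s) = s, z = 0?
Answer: 1823/7755 ≈ 0.23507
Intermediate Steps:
l(S) = -4 + S**2 - 3*S
O = 0 (O = 0*5 = 0)
n(D) = -4 (n(D) = 0 - 4 = -4)
(n(F(-2)) - 1819)/(-4326 - 3429) = (-4 - 1819)/(-4326 - 3429) = -1823/(-7755) = -1823*(-1/7755) = 1823/7755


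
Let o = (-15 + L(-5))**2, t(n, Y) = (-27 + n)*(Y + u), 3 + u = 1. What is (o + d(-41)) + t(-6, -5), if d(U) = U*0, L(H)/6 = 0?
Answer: 456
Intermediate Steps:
L(H) = 0 (L(H) = 6*0 = 0)
u = -2 (u = -3 + 1 = -2)
d(U) = 0
t(n, Y) = (-27 + n)*(-2 + Y) (t(n, Y) = (-27 + n)*(Y - 2) = (-27 + n)*(-2 + Y))
o = 225 (o = (-15 + 0)**2 = (-15)**2 = 225)
(o + d(-41)) + t(-6, -5) = (225 + 0) + (54 - 27*(-5) - 2*(-6) - 5*(-6)) = 225 + (54 + 135 + 12 + 30) = 225 + 231 = 456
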